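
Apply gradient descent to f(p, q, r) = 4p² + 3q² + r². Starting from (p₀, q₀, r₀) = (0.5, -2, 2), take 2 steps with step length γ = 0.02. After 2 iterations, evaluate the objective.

∇f = (8p, 6q, 2r)
Step 1: at (0.5, -2, 2), ∇f = (4, -12, 4) → (0.5, -2, 2) − 0.02·(4, -12, 4) = (0.42, -1.76, 1.92)
Step 2: at (0.42, -1.76, 1.92), ∇f = (3.36, -10.56, 3.84) → (0.42, -1.76, 1.92) − 0.02·(3.36, -10.56, 3.84) = (0.3528, -1.5488, 1.8432)
f(0.3528, -1.5488, 1.8432) = 11.09160192

11.09160192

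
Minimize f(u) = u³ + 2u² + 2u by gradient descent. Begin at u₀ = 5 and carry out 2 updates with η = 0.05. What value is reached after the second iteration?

f′(u) = 3u² + 4u + 2
u₁ = 5 − 0.05·97 = 0.15
u₂ = 0.15 − 0.05·2.6675 = 0.016625

0.016625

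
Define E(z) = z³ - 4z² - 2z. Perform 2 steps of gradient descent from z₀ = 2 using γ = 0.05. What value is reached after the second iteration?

E′(z) = 3z² - 8z - 2
z₁ = 2 − 0.05·(-6) = 2.3
z₂ = 2.3 − 0.05·(-4.53) = 2.5265

2.5265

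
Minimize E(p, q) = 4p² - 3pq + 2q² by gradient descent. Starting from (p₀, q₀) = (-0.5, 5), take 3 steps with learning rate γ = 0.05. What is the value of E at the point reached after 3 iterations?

∇E = (8p - 3q, -3p + 4q)
Step 1: at (-0.5, 5), ∇E = (-19, 21.5) → (-0.5, 5) − 0.05·(-19, 21.5) = (0.45, 3.925)
Step 2: at (0.45, 3.925), ∇E = (-8.175, 14.35) → (0.45, 3.925) − 0.05·(-8.175, 14.35) = (0.85875, 3.2075)
Step 3: at (0.85875, 3.2075), ∇E = (-2.7525, 10.25375) → (0.85875, 3.2075) − 0.05·(-2.7525, 10.25375) = (0.996375, 2.6948125)
E(0.996375, 2.6948125) = 10.43994996875

10.43994996875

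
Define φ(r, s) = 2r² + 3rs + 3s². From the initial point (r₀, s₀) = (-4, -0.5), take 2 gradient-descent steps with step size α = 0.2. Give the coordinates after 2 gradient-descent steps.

∇φ = (4r + 3s, 3r + 6s)
(r₁, s₁) = (-4, -0.5) − 0.2·(-17.5, -15) = (-0.5, 2.5)
(r₂, s₂) = (-0.5, 2.5) − 0.2·(5.5, 13.5) = (-1.6, -0.2)

(-1.6, -0.2)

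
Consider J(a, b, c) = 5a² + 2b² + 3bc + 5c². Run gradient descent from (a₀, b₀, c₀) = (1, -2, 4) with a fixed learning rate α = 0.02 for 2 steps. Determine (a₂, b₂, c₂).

(0.64, -2.1128, 2.7808)

∇J = (10a, 4b + 3c, 3b + 10c)
(a₁, b₁, c₁) = (1, -2, 4) − 0.02·(10, 4, 34) = (0.8, -2.08, 3.32)
(a₂, b₂, c₂) = (0.8, -2.08, 3.32) − 0.02·(8, 1.64, 26.96) = (0.64, -2.1128, 2.7808)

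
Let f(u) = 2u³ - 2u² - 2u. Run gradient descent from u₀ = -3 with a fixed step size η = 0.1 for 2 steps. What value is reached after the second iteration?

-65.976

f′(u) = 6u² - 4u - 2
Step 1: f′(-3) = 64; u₁ = -3 − 0.1·64 = -9.4
Step 2: f′(-9.4) = 565.76; u₂ = -9.4 − 0.1·565.76 = -65.976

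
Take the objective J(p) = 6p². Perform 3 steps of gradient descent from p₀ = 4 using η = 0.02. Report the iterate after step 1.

3.04

J′(p) = 12p
Step 1: J′(4) = 48; p₁ = 4 − 0.02·48 = 3.04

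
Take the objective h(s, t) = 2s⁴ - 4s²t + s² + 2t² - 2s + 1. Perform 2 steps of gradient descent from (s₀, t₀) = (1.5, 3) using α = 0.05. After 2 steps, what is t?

3.002

∇h = (8s³ - 8st + 2s - 2, -4s² + 4t)
(s₁, t₁) = (1.5, 3) − 0.05·(-8, 3) = (1.9, 2.85)
(s₂, t₂) = (1.9, 2.85) − 0.05·(13.352, -3.04) = (1.2324, 3.002)
t = 3.002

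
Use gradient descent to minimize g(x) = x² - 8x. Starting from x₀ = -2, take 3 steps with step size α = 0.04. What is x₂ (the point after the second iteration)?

-1.0784

g′(x) = 2x - 8
Step 1: g′(-2) = -12; x₁ = -2 − 0.04·(-12) = -1.52
Step 2: g′(-1.52) = -11.04; x₂ = -1.52 − 0.04·(-11.04) = -1.0784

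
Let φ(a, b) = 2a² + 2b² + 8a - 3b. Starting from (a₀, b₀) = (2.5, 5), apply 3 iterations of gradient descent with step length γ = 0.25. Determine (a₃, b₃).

∇φ = (4a + 8, 4b - 3)
(a₁, b₁) = (2.5, 5) − 0.25·(18, 17) = (-2, 0.75)
(a₂, b₂) = (-2, 0.75) − 0.25·(0, 0) = (-2, 0.75)
(a₃, b₃) = (-2, 0.75) − 0.25·(0, 0) = (-2, 0.75)

(-2, 0.75)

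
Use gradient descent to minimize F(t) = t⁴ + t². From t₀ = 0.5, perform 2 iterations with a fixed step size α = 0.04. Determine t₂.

0.39117056

F′(t) = 4t³ + 2t
t₁ = 0.5 − 0.04·1.5 = 0.44
t₂ = 0.44 − 0.04·1.220736 = 0.39117056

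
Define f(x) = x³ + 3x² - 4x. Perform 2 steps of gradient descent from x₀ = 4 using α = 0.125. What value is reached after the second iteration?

f′(x) = 3x² + 6x - 4
Step 1: f′(4) = 68; x₁ = 4 − 0.125·68 = -4.5
Step 2: f′(-4.5) = 29.75; x₂ = -4.5 − 0.125·29.75 = -8.21875

-8.21875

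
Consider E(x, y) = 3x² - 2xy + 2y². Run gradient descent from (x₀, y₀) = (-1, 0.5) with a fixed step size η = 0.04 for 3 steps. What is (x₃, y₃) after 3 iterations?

∇E = (6x - 2y, -2x + 4y)
Step 1: at (-1, 0.5), ∇E = (-7, 4) → (-1, 0.5) − 0.04·(-7, 4) = (-0.72, 0.34)
Step 2: at (-0.72, 0.34), ∇E = (-5, 2.8) → (-0.72, 0.34) − 0.04·(-5, 2.8) = (-0.52, 0.228)
Step 3: at (-0.52, 0.228), ∇E = (-3.576, 1.952) → (-0.52, 0.228) − 0.04·(-3.576, 1.952) = (-0.37696, 0.14992)

(-0.37696, 0.14992)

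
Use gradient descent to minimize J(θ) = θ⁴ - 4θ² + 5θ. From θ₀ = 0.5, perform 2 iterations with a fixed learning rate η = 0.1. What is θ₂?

0.11285

J′(θ) = 4θ³ - 8θ + 5
θ₁ = 0.5 − 0.1·1.5 = 0.35
θ₂ = 0.35 − 0.1·2.3715 = 0.11285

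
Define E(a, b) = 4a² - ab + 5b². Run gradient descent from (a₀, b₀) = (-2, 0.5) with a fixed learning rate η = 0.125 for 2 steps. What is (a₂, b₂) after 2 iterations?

∇E = (8a - b, -a + 10b)
Step 1: at (-2, 0.5), ∇E = (-16.5, 7) → (-2, 0.5) − 0.125·(-16.5, 7) = (0.0625, -0.375)
Step 2: at (0.0625, -0.375), ∇E = (0.875, -3.8125) → (0.0625, -0.375) − 0.125·(0.875, -3.8125) = (-0.046875, 0.1015625)

(-0.046875, 0.1015625)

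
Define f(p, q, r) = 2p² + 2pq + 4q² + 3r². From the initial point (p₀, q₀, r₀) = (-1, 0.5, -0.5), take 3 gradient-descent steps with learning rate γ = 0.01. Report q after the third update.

∇f = (4p + 2q, 2p + 8q, 6r)
Step 1: at (-1, 0.5, -0.5), ∇f = (-3, 2, -3) → (-1, 0.5, -0.5) − 0.01·(-3, 2, -3) = (-0.97, 0.48, -0.47)
Step 2: at (-0.97, 0.48, -0.47), ∇f = (-2.92, 1.9, -2.82) → (-0.97, 0.48, -0.47) − 0.01·(-2.92, 1.9, -2.82) = (-0.9408, 0.461, -0.4418)
Step 3: at (-0.9408, 0.461, -0.4418), ∇f = (-2.8412, 1.8064, -2.6508) → (-0.9408, 0.461, -0.4418) − 0.01·(-2.8412, 1.8064, -2.6508) = (-0.912388, 0.442936, -0.415292)
q = 0.442936

0.442936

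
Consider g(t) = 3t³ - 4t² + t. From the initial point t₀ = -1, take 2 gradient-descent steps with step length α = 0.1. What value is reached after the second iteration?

-12.196

g′(t) = 9t² - 8t + 1
Step 1: g′(-1) = 18; t₁ = -1 − 0.1·18 = -2.8
Step 2: g′(-2.8) = 93.96; t₂ = -2.8 − 0.1·93.96 = -12.196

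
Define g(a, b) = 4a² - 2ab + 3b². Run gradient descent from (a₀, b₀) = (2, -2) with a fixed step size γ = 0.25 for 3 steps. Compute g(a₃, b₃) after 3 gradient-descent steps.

176.0625

∇g = (8a - 2b, -2a + 6b)
Step 1: at (2, -2), ∇g = (20, -16) → (2, -2) − 0.25·(20, -16) = (-3, 2)
Step 2: at (-3, 2), ∇g = (-28, 18) → (-3, 2) − 0.25·(-28, 18) = (4, -2.5)
Step 3: at (4, -2.5), ∇g = (37, -23) → (4, -2.5) − 0.25·(37, -23) = (-5.25, 3.25)
g(-5.25, 3.25) = 176.0625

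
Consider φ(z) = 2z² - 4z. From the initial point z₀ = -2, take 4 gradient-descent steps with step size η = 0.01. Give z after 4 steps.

φ′(z) = 4z - 4
Step 1: φ′(-2) = -12; z₁ = -2 − 0.01·(-12) = -1.88
Step 2: φ′(-1.88) = -11.52; z₂ = -1.88 − 0.01·(-11.52) = -1.7648
Step 3: φ′(-1.7648) = -11.0592; z₃ = -1.7648 − 0.01·(-11.0592) = -1.654208
Step 4: φ′(-1.654208) = -10.616832; z₄ = -1.654208 − 0.01·(-10.616832) = -1.54803968

-1.54803968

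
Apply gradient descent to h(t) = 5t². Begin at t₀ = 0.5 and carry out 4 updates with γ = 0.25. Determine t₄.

h′(t) = 10t
Step 1: h′(0.5) = 5; t₁ = 0.5 − 0.25·5 = -0.75
Step 2: h′(-0.75) = -7.5; t₂ = -0.75 − 0.25·(-7.5) = 1.125
Step 3: h′(1.125) = 11.25; t₃ = 1.125 − 0.25·11.25 = -1.6875
Step 4: h′(-1.6875) = -16.875; t₄ = -1.6875 − 0.25·(-16.875) = 2.53125

2.53125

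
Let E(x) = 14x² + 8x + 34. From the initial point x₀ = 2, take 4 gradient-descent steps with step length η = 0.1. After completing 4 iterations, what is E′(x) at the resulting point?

E′(x) = 28x + 8
x₁ = 2 − 0.1·64 = -4.4
x₂ = -4.4 − 0.1·(-115.2) = 7.12
x₃ = 7.12 − 0.1·207.36 = -13.616
x₄ = -13.616 − 0.1·(-373.248) = 23.7088
E′(x) at (23.7088) = 671.8464

671.8464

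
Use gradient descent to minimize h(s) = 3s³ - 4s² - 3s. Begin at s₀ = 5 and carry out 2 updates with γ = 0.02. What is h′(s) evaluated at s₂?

h′(s) = 9s² - 8s - 3
Step 1: h′(5) = 182; s₁ = 5 − 0.02·182 = 1.36
Step 2: h′(1.36) = 2.7664; s₂ = 1.36 − 0.02·2.7664 = 1.304672
h′(s) at (1.304672) = 1.882145248256

1.882145248256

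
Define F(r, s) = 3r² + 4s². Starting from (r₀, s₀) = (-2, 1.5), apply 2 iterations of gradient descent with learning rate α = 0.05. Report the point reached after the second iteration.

(-0.98, 0.54)

∇F = (6r, 8s)
(r₁, s₁) = (-2, 1.5) − 0.05·(-12, 12) = (-1.4, 0.9)
(r₂, s₂) = (-1.4, 0.9) − 0.05·(-8.4, 7.2) = (-0.98, 0.54)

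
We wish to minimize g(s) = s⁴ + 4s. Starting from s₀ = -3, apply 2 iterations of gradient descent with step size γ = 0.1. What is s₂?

g′(s) = 4s³ + 4
s₁ = -3 − 0.1·(-104) = 7.4
s₂ = 7.4 − 0.1·1624.896 = -155.0896

-155.0896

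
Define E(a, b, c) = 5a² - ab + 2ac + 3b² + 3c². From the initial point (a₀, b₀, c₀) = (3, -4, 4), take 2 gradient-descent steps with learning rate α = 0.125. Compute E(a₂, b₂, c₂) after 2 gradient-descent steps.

3.347900390625

∇E = (10a - b + 2c, -a + 6b, 2a + 6c)
Step 1: at (3, -4, 4), ∇E = (42, -27, 30) → (3, -4, 4) − 0.125·(42, -27, 30) = (-2.25, -0.625, 0.25)
Step 2: at (-2.25, -0.625, 0.25), ∇E = (-21.375, -1.5, -3) → (-2.25, -0.625, 0.25) − 0.125·(-21.375, -1.5, -3) = (0.421875, -0.4375, 0.625)
E(0.421875, -0.4375, 0.625) = 3.347900390625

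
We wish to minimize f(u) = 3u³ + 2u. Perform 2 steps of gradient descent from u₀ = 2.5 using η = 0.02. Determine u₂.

0.9741995

f′(u) = 9u² + 2
u₁ = 2.5 − 0.02·58.25 = 1.335
u₂ = 1.335 − 0.02·18.040025 = 0.9741995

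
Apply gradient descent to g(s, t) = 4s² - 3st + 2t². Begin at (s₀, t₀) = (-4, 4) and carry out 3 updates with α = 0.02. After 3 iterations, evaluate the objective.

∇g = (8s - 3t, -3s + 4t)
(s₁, t₁) = (-4, 4) − 0.02·(-44, 28) = (-3.12, 3.44)
(s₂, t₂) = (-3.12, 3.44) − 0.02·(-35.28, 23.12) = (-2.4144, 2.9776)
(s₃, t₃) = (-2.4144, 2.9776) − 0.02·(-28.248, 19.1536) = (-1.84944, 2.594528)
g(-1.84944, 2.594528) = 41.540135932928

41.540135932928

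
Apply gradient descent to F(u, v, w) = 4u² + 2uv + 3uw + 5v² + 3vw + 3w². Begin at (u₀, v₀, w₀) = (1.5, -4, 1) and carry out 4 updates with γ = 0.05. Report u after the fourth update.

∇F = (8u + 2v + 3w, 2u + 10v + 3w, 3u + 3v + 6w)
Step 1: at (1.5, -4, 1), ∇F = (7, -34, -1.5) → (1.5, -4, 1) − 0.05·(7, -34, -1.5) = (1.15, -2.3, 1.075)
Step 2: at (1.15, -2.3, 1.075), ∇F = (7.825, -17.475, 3) → (1.15, -2.3, 1.075) − 0.05·(7.825, -17.475, 3) = (0.75875, -1.42625, 0.925)
Step 3: at (0.75875, -1.42625, 0.925), ∇F = (5.9925, -9.97, 3.5475) → (0.75875, -1.42625, 0.925) − 0.05·(5.9925, -9.97, 3.5475) = (0.459125, -0.92775, 0.747625)
Step 4: at (0.459125, -0.92775, 0.747625), ∇F = (4.060375, -6.116375, 3.079875) → (0.459125, -0.92775, 0.747625) − 0.05·(4.060375, -6.116375, 3.079875) = (0.25610625, -0.62193125, 0.59363125)
u = 0.25610625

0.25610625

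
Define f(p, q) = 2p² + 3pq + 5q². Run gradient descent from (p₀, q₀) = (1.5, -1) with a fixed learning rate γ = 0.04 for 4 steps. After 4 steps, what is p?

1.01150208

∇f = (4p + 3q, 3p + 10q)
Step 1: at (1.5, -1), ∇f = (3, -5.5) → (1.5, -1) − 0.04·(3, -5.5) = (1.38, -0.78)
Step 2: at (1.38, -0.78), ∇f = (3.18, -3.66) → (1.38, -0.78) − 0.04·(3.18, -3.66) = (1.2528, -0.6336)
Step 3: at (1.2528, -0.6336), ∇f = (3.1104, -2.5776) → (1.2528, -0.6336) − 0.04·(3.1104, -2.5776) = (1.128384, -0.530496)
Step 4: at (1.128384, -0.530496), ∇f = (2.922048, -1.919808) → (1.128384, -0.530496) − 0.04·(2.922048, -1.919808) = (1.01150208, -0.45370368)
p = 1.01150208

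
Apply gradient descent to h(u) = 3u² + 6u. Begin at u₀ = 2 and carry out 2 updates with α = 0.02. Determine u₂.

1.3232

h′(u) = 6u + 6
u₁ = 2 − 0.02·18 = 1.64
u₂ = 1.64 − 0.02·15.84 = 1.3232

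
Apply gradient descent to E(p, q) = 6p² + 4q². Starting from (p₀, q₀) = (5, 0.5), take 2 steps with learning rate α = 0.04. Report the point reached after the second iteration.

(1.352, 0.2312)

∇E = (12p, 8q)
(p₁, q₁) = (5, 0.5) − 0.04·(60, 4) = (2.6, 0.34)
(p₂, q₂) = (2.6, 0.34) − 0.04·(31.2, 2.72) = (1.352, 0.2312)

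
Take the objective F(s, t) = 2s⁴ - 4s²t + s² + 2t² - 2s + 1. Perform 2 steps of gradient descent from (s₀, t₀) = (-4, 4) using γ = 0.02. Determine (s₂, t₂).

∇F = (8s³ - 8st + 2s - 2, -4s² + 4t)
(s₁, t₁) = (-4, 4) − 0.02·(-394, -48) = (3.88, 4.96)
(s₂, t₂) = (3.88, 4.96) − 0.02·(319.090176, -40.3776) = (-2.50180352, 5.767552)

(-2.50180352, 5.767552)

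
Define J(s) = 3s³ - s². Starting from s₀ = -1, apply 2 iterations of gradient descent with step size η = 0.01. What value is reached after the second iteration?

-1.243089

J′(s) = 9s² - 2s
Step 1: J′(-1) = 11; s₁ = -1 − 0.01·11 = -1.11
Step 2: J′(-1.11) = 13.3089; s₂ = -1.11 − 0.01·13.3089 = -1.243089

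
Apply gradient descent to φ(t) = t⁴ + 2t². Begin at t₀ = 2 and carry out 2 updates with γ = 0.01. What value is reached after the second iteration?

φ′(t) = 4t³ + 4t
t₁ = 2 − 0.01·40 = 1.6
t₂ = 1.6 − 0.01·22.784 = 1.37216

1.37216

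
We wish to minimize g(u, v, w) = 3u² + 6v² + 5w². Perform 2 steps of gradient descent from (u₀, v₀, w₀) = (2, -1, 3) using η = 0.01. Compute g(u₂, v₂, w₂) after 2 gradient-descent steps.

42.49165968

∇g = (6u, 12v, 10w)
(u₁, v₁, w₁) = (2, -1, 3) − 0.01·(12, -12, 30) = (1.88, -0.88, 2.7)
(u₂, v₂, w₂) = (1.88, -0.88, 2.7) − 0.01·(11.28, -10.56, 27) = (1.7672, -0.7744, 2.43)
g(1.7672, -0.7744, 2.43) = 42.49165968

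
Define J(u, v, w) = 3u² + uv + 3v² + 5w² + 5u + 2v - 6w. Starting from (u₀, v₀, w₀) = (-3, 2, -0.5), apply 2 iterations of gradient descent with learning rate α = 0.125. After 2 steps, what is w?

0.53125

∇J = (6u + v + 5, u + 6v + 2, 10w - 6)
Step 1: at (-3, 2, -0.5), ∇J = (-11, 11, -11) → (-3, 2, -0.5) − 0.125·(-11, 11, -11) = (-1.625, 0.625, 0.875)
Step 2: at (-1.625, 0.625, 0.875), ∇J = (-4.125, 4.125, 2.75) → (-1.625, 0.625, 0.875) − 0.125·(-4.125, 4.125, 2.75) = (-1.109375, 0.109375, 0.53125)
w = 0.53125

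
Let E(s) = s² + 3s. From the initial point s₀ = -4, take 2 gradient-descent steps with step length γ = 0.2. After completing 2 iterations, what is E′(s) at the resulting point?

-1.8

E′(s) = 2s + 3
s₁ = -4 − 0.2·(-5) = -3
s₂ = -3 − 0.2·(-3) = -2.4
E′(s) at (-2.4) = -1.8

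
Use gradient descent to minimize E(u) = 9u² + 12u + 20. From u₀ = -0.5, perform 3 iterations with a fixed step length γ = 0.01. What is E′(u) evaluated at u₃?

1.654104

E′(u) = 18u + 12
u₁ = -0.5 − 0.01·3 = -0.53
u₂ = -0.53 − 0.01·2.46 = -0.5546
u₃ = -0.5546 − 0.01·2.0172 = -0.574772
E′(u) at (-0.574772) = 1.654104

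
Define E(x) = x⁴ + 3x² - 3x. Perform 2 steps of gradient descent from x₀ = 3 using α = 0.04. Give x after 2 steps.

E′(x) = 4x³ + 6x - 3
Step 1: E′(3) = 123; x₁ = 3 − 0.04·123 = -1.92
Step 2: E′(-1.92) = -42.831552; x₂ = -1.92 − 0.04·(-42.831552) = -0.20673792

-0.20673792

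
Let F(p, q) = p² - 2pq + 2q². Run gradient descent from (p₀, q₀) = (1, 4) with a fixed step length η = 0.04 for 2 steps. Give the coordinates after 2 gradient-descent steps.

(1.416, 2.9888)

∇F = (2p - 2q, -2p + 4q)
Step 1: at (1, 4), ∇F = (-6, 14) → (1, 4) − 0.04·(-6, 14) = (1.24, 3.44)
Step 2: at (1.24, 3.44), ∇F = (-4.4, 11.28) → (1.24, 3.44) − 0.04·(-4.4, 11.28) = (1.416, 2.9888)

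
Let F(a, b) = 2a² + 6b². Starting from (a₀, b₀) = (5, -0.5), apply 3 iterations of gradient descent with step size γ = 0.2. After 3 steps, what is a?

0.04

∇F = (4a, 12b)
(a₁, b₁) = (5, -0.5) − 0.2·(20, -6) = (1, 0.7)
(a₂, b₂) = (1, 0.7) − 0.2·(4, 8.4) = (0.2, -0.98)
(a₃, b₃) = (0.2, -0.98) − 0.2·(0.8, -11.76) = (0.04, 1.372)
a = 0.04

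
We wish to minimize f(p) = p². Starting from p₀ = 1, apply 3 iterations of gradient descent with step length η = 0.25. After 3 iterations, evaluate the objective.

0.015625

f′(p) = 2p
Step 1: f′(1) = 2; p₁ = 1 − 0.25·2 = 0.5
Step 2: f′(0.5) = 1; p₂ = 0.5 − 0.25·1 = 0.25
Step 3: f′(0.25) = 0.5; p₃ = 0.25 − 0.25·0.5 = 0.125
f(0.125) = 0.015625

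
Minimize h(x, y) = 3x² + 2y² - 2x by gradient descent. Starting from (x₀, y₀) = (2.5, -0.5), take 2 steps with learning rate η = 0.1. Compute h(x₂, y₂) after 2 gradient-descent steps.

∇h = (6x - 2, 4y)
Step 1: at (2.5, -0.5), ∇h = (13, -2) → (2.5, -0.5) − 0.1·(13, -2) = (1.2, -0.3)
Step 2: at (1.2, -0.3), ∇h = (5.2, -1.2) → (1.2, -0.3) − 0.1·(5.2, -1.2) = (0.68, -0.18)
h(0.68, -0.18) = 0.092

0.092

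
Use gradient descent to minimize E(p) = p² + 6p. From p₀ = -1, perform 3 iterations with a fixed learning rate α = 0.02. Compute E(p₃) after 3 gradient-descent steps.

-5.868968841216

E′(p) = 2p + 6
Step 1: E′(-1) = 4; p₁ = -1 − 0.02·4 = -1.08
Step 2: E′(-1.08) = 3.84; p₂ = -1.08 − 0.02·3.84 = -1.1568
Step 3: E′(-1.1568) = 3.6864; p₃ = -1.1568 − 0.02·3.6864 = -1.230528
E(-1.230528) = -5.868968841216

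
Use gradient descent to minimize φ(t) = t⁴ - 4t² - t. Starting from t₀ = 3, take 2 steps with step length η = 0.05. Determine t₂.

φ′(t) = 4t³ - 8t - 1
t₁ = 3 − 0.05·83 = -1.15
t₂ = -1.15 − 0.05·2.1165 = -1.255825

-1.255825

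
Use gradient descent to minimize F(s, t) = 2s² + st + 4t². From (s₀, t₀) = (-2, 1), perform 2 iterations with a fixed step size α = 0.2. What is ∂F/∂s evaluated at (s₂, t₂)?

-0.08

∇F = (4s + t, s + 8t)
(s₁, t₁) = (-2, 1) − 0.2·(-7, 6) = (-0.6, -0.2)
(s₂, t₂) = (-0.6, -0.2) − 0.2·(-2.6, -2.2) = (-0.08, 0.24)
∂F/∂s at (-0.08, 0.24) = -0.08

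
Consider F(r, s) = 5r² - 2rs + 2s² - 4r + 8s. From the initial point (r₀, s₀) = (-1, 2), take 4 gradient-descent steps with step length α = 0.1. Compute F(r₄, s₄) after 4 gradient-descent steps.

∇F = (10r - 2s - 4, -2r + 4s + 8)
(r₁, s₁) = (-1, 2) − 0.1·(-18, 18) = (0.8, 0.2)
(r₂, s₂) = (0.8, 0.2) − 0.1·(3.6, 7.2) = (0.44, -0.52)
(r₃, s₃) = (0.44, -0.52) − 0.1·(1.44, 5.04) = (0.296, -1.024)
(r₄, s₄) = (0.296, -1.024) − 0.1·(1.008, 3.312) = (0.1952, -1.3552)
F(0.1952, -1.3552) = -7.22968064

-7.22968064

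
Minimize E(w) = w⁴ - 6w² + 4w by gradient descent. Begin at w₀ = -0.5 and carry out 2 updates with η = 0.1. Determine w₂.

-2.37055

E′(w) = 4w³ - 12w + 4
w₁ = -0.5 − 0.1·9.5 = -1.45
w₂ = -1.45 − 0.1·9.2055 = -2.37055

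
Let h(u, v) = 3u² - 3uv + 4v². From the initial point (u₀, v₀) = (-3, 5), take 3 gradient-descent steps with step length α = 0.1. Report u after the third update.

∇h = (6u - 3v, -3u + 8v)
(u₁, v₁) = (-3, 5) − 0.1·(-33, 49) = (0.3, 0.1)
(u₂, v₂) = (0.3, 0.1) − 0.1·(1.5, -0.1) = (0.15, 0.11)
(u₃, v₃) = (0.15, 0.11) − 0.1·(0.57, 0.43) = (0.093, 0.067)
u = 0.093

0.093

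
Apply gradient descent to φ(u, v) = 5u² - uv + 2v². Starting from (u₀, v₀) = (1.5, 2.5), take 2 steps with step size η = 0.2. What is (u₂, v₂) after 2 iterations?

(1.16, -0.04)

∇φ = (10u - v, -u + 4v)
Step 1: at (1.5, 2.5), ∇φ = (12.5, 8.5) → (1.5, 2.5) − 0.2·(12.5, 8.5) = (-1, 0.8)
Step 2: at (-1, 0.8), ∇φ = (-10.8, 4.2) → (-1, 0.8) − 0.2·(-10.8, 4.2) = (1.16, -0.04)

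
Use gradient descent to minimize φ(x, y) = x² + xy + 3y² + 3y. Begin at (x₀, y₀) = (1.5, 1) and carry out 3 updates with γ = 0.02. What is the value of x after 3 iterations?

∇φ = (2x + y, x + 6y + 3)
(x₁, y₁) = (1.5, 1) − 0.02·(4, 10.5) = (1.42, 0.79)
(x₂, y₂) = (1.42, 0.79) − 0.02·(3.63, 9.16) = (1.3474, 0.6068)
(x₃, y₃) = (1.3474, 0.6068) − 0.02·(3.3016, 7.9882) = (1.281368, 0.447036)
x = 1.281368

1.281368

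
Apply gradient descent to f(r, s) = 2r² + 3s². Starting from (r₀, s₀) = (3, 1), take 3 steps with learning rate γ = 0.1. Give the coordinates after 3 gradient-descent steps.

∇f = (4r, 6s)
(r₁, s₁) = (3, 1) − 0.1·(12, 6) = (1.8, 0.4)
(r₂, s₂) = (1.8, 0.4) − 0.1·(7.2, 2.4) = (1.08, 0.16)
(r₃, s₃) = (1.08, 0.16) − 0.1·(4.32, 0.96) = (0.648, 0.064)

(0.648, 0.064)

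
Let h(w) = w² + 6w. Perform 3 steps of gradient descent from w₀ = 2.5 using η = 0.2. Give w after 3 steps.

-1.812

h′(w) = 2w + 6
Step 1: h′(2.5) = 11; w₁ = 2.5 − 0.2·11 = 0.3
Step 2: h′(0.3) = 6.6; w₂ = 0.3 − 0.2·6.6 = -1.02
Step 3: h′(-1.02) = 3.96; w₃ = -1.02 − 0.2·3.96 = -1.812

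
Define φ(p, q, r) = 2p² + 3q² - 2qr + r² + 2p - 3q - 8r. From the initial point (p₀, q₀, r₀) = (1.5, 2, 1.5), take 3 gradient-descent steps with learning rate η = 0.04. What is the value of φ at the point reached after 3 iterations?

∇φ = (4p + 2, 6q - 2r - 3, -2q + 2r - 8)
(p₁, q₁, r₁) = (1.5, 2, 1.5) − 0.04·(8, 6, -9) = (1.18, 1.76, 1.86)
(p₂, q₂, r₂) = (1.18, 1.76, 1.86) − 0.04·(6.72, 3.84, -7.8) = (0.9112, 1.6064, 2.172)
(p₃, q₃, r₃) = (0.9112, 1.6064, 2.172) − 0.04·(5.6448, 2.2944, -6.8688) = (0.685408, 1.514624, 2.446752)
φ(0.685408, 1.514624, 2.446752) = -16.350469415936

-16.350469415936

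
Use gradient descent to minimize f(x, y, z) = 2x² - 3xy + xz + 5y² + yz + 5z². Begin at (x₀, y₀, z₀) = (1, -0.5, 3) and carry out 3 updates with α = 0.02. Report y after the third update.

-0.25096

∇f = (4x - 3y + z, -3x + 10y + z, x + y + 10z)
(x₁, y₁, z₁) = (1, -0.5, 3) − 0.02·(8.5, -5, 30.5) = (0.83, -0.4, 2.39)
(x₂, y₂, z₂) = (0.83, -0.4, 2.39) − 0.02·(6.91, -4.1, 24.33) = (0.6918, -0.318, 1.9034)
(x₃, y₃, z₃) = (0.6918, -0.318, 1.9034) − 0.02·(5.6246, -3.352, 19.4078) = (0.579308, -0.25096, 1.515244)
y = -0.25096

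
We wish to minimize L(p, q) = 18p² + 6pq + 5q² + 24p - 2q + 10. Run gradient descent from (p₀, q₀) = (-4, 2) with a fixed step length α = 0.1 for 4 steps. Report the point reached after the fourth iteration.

∇L = (36p + 6q + 24, 6p + 10q - 2)
(p₁, q₁) = (-4, 2) − 0.1·(-108, -6) = (6.8, 2.6)
(p₂, q₂) = (6.8, 2.6) − 0.1·(284.4, 64.8) = (-21.64, -3.88)
(p₃, q₃) = (-21.64, -3.88) − 0.1·(-778.32, -170.64) = (56.192, 13.184)
(p₄, q₄) = (56.192, 13.184) − 0.1·(2126.016, 466.992) = (-156.4096, -33.5152)

(-156.4096, -33.5152)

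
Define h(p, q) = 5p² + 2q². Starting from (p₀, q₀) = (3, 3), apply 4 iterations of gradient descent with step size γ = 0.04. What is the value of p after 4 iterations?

∇h = (10p, 4q)
(p₁, q₁) = (3, 3) − 0.04·(30, 12) = (1.8, 2.52)
(p₂, q₂) = (1.8, 2.52) − 0.04·(18, 10.08) = (1.08, 2.1168)
(p₃, q₃) = (1.08, 2.1168) − 0.04·(10.8, 8.4672) = (0.648, 1.778112)
(p₄, q₄) = (0.648, 1.778112) − 0.04·(6.48, 7.112448) = (0.3888, 1.49361408)
p = 0.3888

0.3888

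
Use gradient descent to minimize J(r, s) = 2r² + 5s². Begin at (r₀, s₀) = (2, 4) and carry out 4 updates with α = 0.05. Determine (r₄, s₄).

∇J = (4r, 10s)
(r₁, s₁) = (2, 4) − 0.05·(8, 40) = (1.6, 2)
(r₂, s₂) = (1.6, 2) − 0.05·(6.4, 20) = (1.28, 1)
(r₃, s₃) = (1.28, 1) − 0.05·(5.12, 10) = (1.024, 0.5)
(r₄, s₄) = (1.024, 0.5) − 0.05·(4.096, 5) = (0.8192, 0.25)

(0.8192, 0.25)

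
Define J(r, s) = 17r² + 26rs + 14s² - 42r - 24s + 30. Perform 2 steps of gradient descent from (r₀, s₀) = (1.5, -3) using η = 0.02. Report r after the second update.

∇J = (34r + 26s - 42, 26r + 28s - 24)
(r₁, s₁) = (1.5, -3) − 0.02·(-69, -69) = (2.88, -1.62)
(r₂, s₂) = (2.88, -1.62) − 0.02·(13.8, 5.52) = (2.604, -1.7304)
r = 2.604

2.604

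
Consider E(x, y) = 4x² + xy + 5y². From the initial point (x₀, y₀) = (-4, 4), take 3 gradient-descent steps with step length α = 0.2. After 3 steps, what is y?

-2.816

∇E = (8x + y, x + 10y)
(x₁, y₁) = (-4, 4) − 0.2·(-28, 36) = (1.6, -3.2)
(x₂, y₂) = (1.6, -3.2) − 0.2·(9.6, -30.4) = (-0.32, 2.88)
(x₃, y₃) = (-0.32, 2.88) − 0.2·(0.32, 28.48) = (-0.384, -2.816)
y = -2.816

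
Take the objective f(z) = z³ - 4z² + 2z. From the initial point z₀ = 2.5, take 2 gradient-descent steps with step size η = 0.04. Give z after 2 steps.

2.448292

f′(z) = 3z² - 8z + 2
Step 1: f′(2.5) = 0.75; z₁ = 2.5 − 0.04·0.75 = 2.47
Step 2: f′(2.47) = 0.5427; z₂ = 2.47 − 0.04·0.5427 = 2.448292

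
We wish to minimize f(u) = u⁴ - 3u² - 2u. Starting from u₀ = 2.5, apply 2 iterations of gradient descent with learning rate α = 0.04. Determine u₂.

0.87289088

f′(u) = 4u³ - 6u - 2
Step 1: f′(2.5) = 45.5; u₁ = 2.5 − 0.04·45.5 = 0.68
Step 2: f′(0.68) = -4.822272; u₂ = 0.68 − 0.04·(-4.822272) = 0.87289088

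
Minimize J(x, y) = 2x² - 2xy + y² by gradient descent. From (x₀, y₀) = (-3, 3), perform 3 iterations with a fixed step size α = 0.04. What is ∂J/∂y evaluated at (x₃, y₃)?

∇J = (4x - 2y, -2x + 2y)
Step 1: at (-3, 3), ∇J = (-18, 12) → (-3, 3) − 0.04·(-18, 12) = (-2.28, 2.52)
Step 2: at (-2.28, 2.52), ∇J = (-14.16, 9.6) → (-2.28, 2.52) − 0.04·(-14.16, 9.6) = (-1.7136, 2.136)
Step 3: at (-1.7136, 2.136), ∇J = (-11.1264, 7.6992) → (-1.7136, 2.136) − 0.04·(-11.1264, 7.6992) = (-1.268544, 1.828032)
∂J/∂y at (-1.268544, 1.828032) = 6.193152

6.193152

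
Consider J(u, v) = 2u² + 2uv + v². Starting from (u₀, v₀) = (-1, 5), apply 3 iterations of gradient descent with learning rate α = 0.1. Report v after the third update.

3.304

∇J = (4u + 2v, 2u + 2v)
Step 1: at (-1, 5), ∇J = (6, 8) → (-1, 5) − 0.1·(6, 8) = (-1.6, 4.2)
Step 2: at (-1.6, 4.2), ∇J = (2, 5.2) → (-1.6, 4.2) − 0.1·(2, 5.2) = (-1.8, 3.68)
Step 3: at (-1.8, 3.68), ∇J = (0.16, 3.76) → (-1.8, 3.68) − 0.1·(0.16, 3.76) = (-1.816, 3.304)
v = 3.304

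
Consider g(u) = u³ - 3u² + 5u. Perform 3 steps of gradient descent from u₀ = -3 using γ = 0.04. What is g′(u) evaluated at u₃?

1653.00219392

g′(u) = 3u² - 6u + 5
u₁ = -3 − 0.04·50 = -5
u₂ = -5 − 0.04·110 = -9.4
u₃ = -9.4 − 0.04·326.48 = -22.4592
g′(u) at (-22.4592) = 1653.00219392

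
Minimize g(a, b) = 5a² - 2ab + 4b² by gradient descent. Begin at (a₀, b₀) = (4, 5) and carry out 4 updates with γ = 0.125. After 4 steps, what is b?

-0.0078125

∇g = (10a - 2b, -2a + 8b)
Step 1: at (4, 5), ∇g = (30, 32) → (4, 5) − 0.125·(30, 32) = (0.25, 1)
Step 2: at (0.25, 1), ∇g = (0.5, 7.5) → (0.25, 1) − 0.125·(0.5, 7.5) = (0.1875, 0.0625)
Step 3: at (0.1875, 0.0625), ∇g = (1.75, 0.125) → (0.1875, 0.0625) − 0.125·(1.75, 0.125) = (-0.03125, 0.046875)
Step 4: at (-0.03125, 0.046875), ∇g = (-0.40625, 0.4375) → (-0.03125, 0.046875) − 0.125·(-0.40625, 0.4375) = (0.01953125, -0.0078125)
b = -0.0078125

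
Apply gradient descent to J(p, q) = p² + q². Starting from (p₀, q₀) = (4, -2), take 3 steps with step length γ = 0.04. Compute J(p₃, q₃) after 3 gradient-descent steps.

12.12710002688

∇J = (2p, 2q)
(p₁, q₁) = (4, -2) − 0.04·(8, -4) = (3.68, -1.84)
(p₂, q₂) = (3.68, -1.84) − 0.04·(7.36, -3.68) = (3.3856, -1.6928)
(p₃, q₃) = (3.3856, -1.6928) − 0.04·(6.7712, -3.3856) = (3.114752, -1.557376)
J(3.114752, -1.557376) = 12.12710002688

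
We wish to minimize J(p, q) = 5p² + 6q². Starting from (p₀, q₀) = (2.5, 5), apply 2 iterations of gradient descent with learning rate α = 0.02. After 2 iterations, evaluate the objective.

62.843264

∇J = (10p, 12q)
(p₁, q₁) = (2.5, 5) − 0.02·(25, 60) = (2, 3.8)
(p₂, q₂) = (2, 3.8) − 0.02·(20, 45.6) = (1.6, 2.888)
J(1.6, 2.888) = 62.843264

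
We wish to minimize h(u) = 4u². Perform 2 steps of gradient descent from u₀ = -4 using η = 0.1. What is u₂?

-0.16

h′(u) = 8u
u₁ = -4 − 0.1·(-32) = -0.8
u₂ = -0.8 − 0.1·(-6.4) = -0.16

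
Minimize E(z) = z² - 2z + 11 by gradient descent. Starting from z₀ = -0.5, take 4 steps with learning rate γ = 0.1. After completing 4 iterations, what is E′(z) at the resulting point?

E′(z) = 2z - 2
z₁ = -0.5 − 0.1·(-3) = -0.2
z₂ = -0.2 − 0.1·(-2.4) = 0.04
z₃ = 0.04 − 0.1·(-1.92) = 0.232
z₄ = 0.232 − 0.1·(-1.536) = 0.3856
E′(z) at (0.3856) = -1.2288

-1.2288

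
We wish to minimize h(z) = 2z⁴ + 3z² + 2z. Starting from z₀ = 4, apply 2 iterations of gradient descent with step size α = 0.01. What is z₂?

-1.10695424

h′(z) = 8z³ + 6z + 2
Step 1: h′(4) = 538; z₁ = 4 − 0.01·538 = -1.38
Step 2: h′(-1.38) = -27.304576; z₂ = -1.38 − 0.01·(-27.304576) = -1.10695424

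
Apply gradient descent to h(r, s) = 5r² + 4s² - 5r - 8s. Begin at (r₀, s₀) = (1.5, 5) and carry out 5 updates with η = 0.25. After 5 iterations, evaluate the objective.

∇h = (10r - 5, 8s - 8)
Step 1: at (1.5, 5), ∇h = (10, 32) → (1.5, 5) − 0.25·(10, 32) = (-1, -3)
Step 2: at (-1, -3), ∇h = (-15, -32) → (-1, -3) − 0.25·(-15, -32) = (2.75, 5)
Step 3: at (2.75, 5), ∇h = (22.5, 32) → (2.75, 5) − 0.25·(22.5, 32) = (-2.875, -3)
Step 4: at (-2.875, -3), ∇h = (-33.75, -32) → (-2.875, -3) − 0.25·(-33.75, -32) = (5.5625, 5)
Step 5: at (5.5625, 5), ∇h = (50.625, 32) → (5.5625, 5) − 0.25·(50.625, 32) = (-7.09375, -3)
h(-7.09375, -3) = 347.0751953125

347.0751953125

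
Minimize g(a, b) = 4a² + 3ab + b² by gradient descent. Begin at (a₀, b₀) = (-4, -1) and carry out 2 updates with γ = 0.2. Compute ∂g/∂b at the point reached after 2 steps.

-10.08

∇g = (8a + 3b, 3a + 2b)
(a₁, b₁) = (-4, -1) − 0.2·(-35, -14) = (3, 1.8)
(a₂, b₂) = (3, 1.8) − 0.2·(29.4, 12.6) = (-2.88, -0.72)
∂g/∂b at (-2.88, -0.72) = -10.08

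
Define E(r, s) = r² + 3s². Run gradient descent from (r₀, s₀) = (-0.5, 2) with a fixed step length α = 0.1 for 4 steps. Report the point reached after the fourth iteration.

∇E = (2r, 6s)
(r₁, s₁) = (-0.5, 2) − 0.1·(-1, 12) = (-0.4, 0.8)
(r₂, s₂) = (-0.4, 0.8) − 0.1·(-0.8, 4.8) = (-0.32, 0.32)
(r₃, s₃) = (-0.32, 0.32) − 0.1·(-0.64, 1.92) = (-0.256, 0.128)
(r₄, s₄) = (-0.256, 0.128) − 0.1·(-0.512, 0.768) = (-0.2048, 0.0512)

(-0.2048, 0.0512)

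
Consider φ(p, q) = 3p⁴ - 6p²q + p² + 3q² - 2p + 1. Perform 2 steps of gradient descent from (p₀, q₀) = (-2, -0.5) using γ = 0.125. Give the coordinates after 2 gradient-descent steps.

(-2695.1328125, 113.265625)

∇φ = (12p³ - 12pq + 2p - 2, -6p² + 6q)
(p₁, q₁) = (-2, -0.5) − 0.125·(-114, -27) = (12.25, 2.875)
(p₂, q₂) = (12.25, 2.875) − 0.125·(21659.0625, -883.125) = (-2695.1328125, 113.265625)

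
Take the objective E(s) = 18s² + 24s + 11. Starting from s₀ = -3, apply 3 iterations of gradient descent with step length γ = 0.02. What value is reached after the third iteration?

E′(s) = 36s + 24
s₁ = -3 − 0.02·(-84) = -1.32
s₂ = -1.32 − 0.02·(-23.52) = -0.8496
s₃ = -0.8496 − 0.02·(-6.5856) = -0.717888

-0.717888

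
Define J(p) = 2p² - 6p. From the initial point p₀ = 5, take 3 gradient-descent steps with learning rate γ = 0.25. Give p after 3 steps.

J′(p) = 4p - 6
p₁ = 5 − 0.25·14 = 1.5
p₂ = 1.5 − 0.25·0 = 1.5
p₃ = 1.5 − 0.25·0 = 1.5

1.5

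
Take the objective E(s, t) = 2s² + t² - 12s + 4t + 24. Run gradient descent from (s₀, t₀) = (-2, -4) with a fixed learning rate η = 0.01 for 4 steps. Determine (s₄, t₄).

∇E = (4s - 12, 2t + 4)
(s₁, t₁) = (-2, -4) − 0.01·(-20, -4) = (-1.8, -3.96)
(s₂, t₂) = (-1.8, -3.96) − 0.01·(-19.2, -3.92) = (-1.608, -3.9208)
(s₃, t₃) = (-1.608, -3.9208) − 0.01·(-18.432, -3.8416) = (-1.42368, -3.882384)
(s₄, t₄) = (-1.42368, -3.882384) − 0.01·(-17.69472, -3.764768) = (-1.2467328, -3.84473632)

(-1.2467328, -3.84473632)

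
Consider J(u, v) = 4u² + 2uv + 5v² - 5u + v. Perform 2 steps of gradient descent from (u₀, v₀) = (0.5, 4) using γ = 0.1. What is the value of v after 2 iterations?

∇J = (8u + 2v - 5, 2u + 10v + 1)
(u₁, v₁) = (0.5, 4) − 0.1·(7, 42) = (-0.2, -0.2)
(u₂, v₂) = (-0.2, -0.2) − 0.1·(-7, -1.4) = (0.5, -0.06)
v = -0.06

-0.06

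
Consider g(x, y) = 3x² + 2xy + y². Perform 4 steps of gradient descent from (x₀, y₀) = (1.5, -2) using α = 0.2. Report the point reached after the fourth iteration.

(0.3288, -0.7648)

∇g = (6x + 2y, 2x + 2y)
(x₁, y₁) = (1.5, -2) − 0.2·(5, -1) = (0.5, -1.8)
(x₂, y₂) = (0.5, -1.8) − 0.2·(-0.6, -2.6) = (0.62, -1.28)
(x₃, y₃) = (0.62, -1.28) − 0.2·(1.16, -1.32) = (0.388, -1.016)
(x₄, y₄) = (0.388, -1.016) − 0.2·(0.296, -1.256) = (0.3288, -0.7648)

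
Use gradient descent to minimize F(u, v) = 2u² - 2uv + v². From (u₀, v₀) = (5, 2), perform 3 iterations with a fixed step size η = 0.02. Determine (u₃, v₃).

(4.128064, 2.30912)

∇F = (4u - 2v, -2u + 2v)
Step 1: at (5, 2), ∇F = (16, -6) → (5, 2) − 0.02·(16, -6) = (4.68, 2.12)
Step 2: at (4.68, 2.12), ∇F = (14.48, -5.12) → (4.68, 2.12) − 0.02·(14.48, -5.12) = (4.3904, 2.2224)
Step 3: at (4.3904, 2.2224), ∇F = (13.1168, -4.336) → (4.3904, 2.2224) − 0.02·(13.1168, -4.336) = (4.128064, 2.30912)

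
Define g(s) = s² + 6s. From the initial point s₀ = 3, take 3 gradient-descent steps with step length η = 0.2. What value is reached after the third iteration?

-1.704

g′(s) = 2s + 6
s₁ = 3 − 0.2·12 = 0.6
s₂ = 0.6 − 0.2·7.2 = -0.84
s₃ = -0.84 − 0.2·4.32 = -1.704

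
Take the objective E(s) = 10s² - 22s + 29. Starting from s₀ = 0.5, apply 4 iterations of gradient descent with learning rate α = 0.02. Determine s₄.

E′(s) = 20s - 22
Step 1: E′(0.5) = -12; s₁ = 0.5 − 0.02·(-12) = 0.74
Step 2: E′(0.74) = -7.2; s₂ = 0.74 − 0.02·(-7.2) = 0.884
Step 3: E′(0.884) = -4.32; s₃ = 0.884 − 0.02·(-4.32) = 0.9704
Step 4: E′(0.9704) = -2.592; s₄ = 0.9704 − 0.02·(-2.592) = 1.02224

1.02224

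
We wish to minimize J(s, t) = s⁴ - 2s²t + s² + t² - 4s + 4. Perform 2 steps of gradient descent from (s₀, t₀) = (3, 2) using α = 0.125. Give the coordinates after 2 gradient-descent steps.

(212.8984375, 17.828125)

∇J = (4s³ - 4st + 2s - 4, -2s² + 2t)
(s₁, t₁) = (3, 2) − 0.125·(86, -14) = (-7.75, 3.75)
(s₂, t₂) = (-7.75, 3.75) − 0.125·(-1765.1875, -112.625) = (212.8984375, 17.828125)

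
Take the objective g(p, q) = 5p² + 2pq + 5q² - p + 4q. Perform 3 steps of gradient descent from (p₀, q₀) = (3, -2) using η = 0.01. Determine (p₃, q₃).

∇g = (10p + 2q - 1, 2p + 10q + 4)
Step 1: at (3, -2), ∇g = (25, -10) → (3, -2) − 0.01·(25, -10) = (2.75, -1.9)
Step 2: at (2.75, -1.9), ∇g = (22.7, -9.5) → (2.75, -1.9) − 0.01·(22.7, -9.5) = (2.523, -1.805)
Step 3: at (2.523, -1.805), ∇g = (20.62, -9.004) → (2.523, -1.805) − 0.01·(20.62, -9.004) = (2.3168, -1.71496)

(2.3168, -1.71496)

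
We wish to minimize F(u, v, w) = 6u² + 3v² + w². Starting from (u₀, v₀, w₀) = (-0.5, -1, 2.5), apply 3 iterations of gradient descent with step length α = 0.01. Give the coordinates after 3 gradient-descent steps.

∇F = (12u, 6v, 2w)
Step 1: at (-0.5, -1, 2.5), ∇F = (-6, -6, 5) → (-0.5, -1, 2.5) − 0.01·(-6, -6, 5) = (-0.44, -0.94, 2.45)
Step 2: at (-0.44, -0.94, 2.45), ∇F = (-5.28, -5.64, 4.9) → (-0.44, -0.94, 2.45) − 0.01·(-5.28, -5.64, 4.9) = (-0.3872, -0.8836, 2.401)
Step 3: at (-0.3872, -0.8836, 2.401), ∇F = (-4.6464, -5.3016, 4.802) → (-0.3872, -0.8836, 2.401) − 0.01·(-4.6464, -5.3016, 4.802) = (-0.340736, -0.830584, 2.35298)

(-0.340736, -0.830584, 2.35298)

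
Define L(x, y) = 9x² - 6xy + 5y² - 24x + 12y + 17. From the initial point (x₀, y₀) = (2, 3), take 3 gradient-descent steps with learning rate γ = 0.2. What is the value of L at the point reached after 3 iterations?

∇L = (18x - 6y - 24, -6x + 10y + 12)
Step 1: at (2, 3), ∇L = (-6, 30) → (2, 3) − 0.2·(-6, 30) = (3.2, -3)
Step 2: at (3.2, -3), ∇L = (51.6, -37.2) → (3.2, -3) − 0.2·(51.6, -37.2) = (-7.12, 4.44)
Step 3: at (-7.12, 4.44), ∇L = (-178.8, 99.12) → (-7.12, 4.44) − 0.2·(-178.8, 99.12) = (28.64, -15.384)
L(28.64, -15.384) = 10354.20224

10354.20224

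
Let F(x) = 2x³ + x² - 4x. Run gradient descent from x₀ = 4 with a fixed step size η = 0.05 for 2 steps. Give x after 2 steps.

-1

F′(x) = 6x² + 2x - 4
Step 1: F′(4) = 100; x₁ = 4 − 0.05·100 = -1
Step 2: F′(-1) = 0; x₂ = -1 − 0.05·0 = -1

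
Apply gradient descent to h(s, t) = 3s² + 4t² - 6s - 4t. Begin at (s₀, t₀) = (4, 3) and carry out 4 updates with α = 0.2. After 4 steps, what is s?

1.0048

∇h = (6s - 6, 8t - 4)
Step 1: at (4, 3), ∇h = (18, 20) → (4, 3) − 0.2·(18, 20) = (0.4, -1)
Step 2: at (0.4, -1), ∇h = (-3.6, -12) → (0.4, -1) − 0.2·(-3.6, -12) = (1.12, 1.4)
Step 3: at (1.12, 1.4), ∇h = (0.72, 7.2) → (1.12, 1.4) − 0.2·(0.72, 7.2) = (0.976, -0.04)
Step 4: at (0.976, -0.04), ∇h = (-0.144, -4.32) → (0.976, -0.04) − 0.2·(-0.144, -4.32) = (1.0048, 0.824)
s = 1.0048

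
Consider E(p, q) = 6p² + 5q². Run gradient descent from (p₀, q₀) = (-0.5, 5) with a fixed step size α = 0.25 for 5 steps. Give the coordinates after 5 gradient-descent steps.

∇E = (12p, 10q)
Step 1: at (-0.5, 5), ∇E = (-6, 50) → (-0.5, 5) − 0.25·(-6, 50) = (1, -7.5)
Step 2: at (1, -7.5), ∇E = (12, -75) → (1, -7.5) − 0.25·(12, -75) = (-2, 11.25)
Step 3: at (-2, 11.25), ∇E = (-24, 112.5) → (-2, 11.25) − 0.25·(-24, 112.5) = (4, -16.875)
Step 4: at (4, -16.875), ∇E = (48, -168.75) → (4, -16.875) − 0.25·(48, -168.75) = (-8, 25.3125)
Step 5: at (-8, 25.3125), ∇E = (-96, 253.125) → (-8, 25.3125) − 0.25·(-96, 253.125) = (16, -37.96875)

(16, -37.96875)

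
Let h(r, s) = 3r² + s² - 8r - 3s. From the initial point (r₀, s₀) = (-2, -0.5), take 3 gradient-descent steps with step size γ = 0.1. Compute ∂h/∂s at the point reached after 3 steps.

-2.048

∇h = (6r - 8, 2s - 3)
Step 1: at (-2, -0.5), ∇h = (-20, -4) → (-2, -0.5) − 0.1·(-20, -4) = (0, -0.1)
Step 2: at (0, -0.1), ∇h = (-8, -3.2) → (0, -0.1) − 0.1·(-8, -3.2) = (0.8, 0.22)
Step 3: at (0.8, 0.22), ∇h = (-3.2, -2.56) → (0.8, 0.22) − 0.1·(-3.2, -2.56) = (1.12, 0.476)
∂h/∂s at (1.12, 0.476) = -2.048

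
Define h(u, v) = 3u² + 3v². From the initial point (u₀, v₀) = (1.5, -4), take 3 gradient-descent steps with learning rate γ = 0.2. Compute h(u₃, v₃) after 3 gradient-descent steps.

∇h = (6u, 6v)
Step 1: at (1.5, -4), ∇h = (9, -24) → (1.5, -4) − 0.2·(9, -24) = (-0.3, 0.8)
Step 2: at (-0.3, 0.8), ∇h = (-1.8, 4.8) → (-0.3, 0.8) − 0.2·(-1.8, 4.8) = (0.06, -0.16)
Step 3: at (0.06, -0.16), ∇h = (0.36, -0.96) → (0.06, -0.16) − 0.2·(0.36, -0.96) = (-0.012, 0.032)
h(-0.012, 0.032) = 0.003504

0.003504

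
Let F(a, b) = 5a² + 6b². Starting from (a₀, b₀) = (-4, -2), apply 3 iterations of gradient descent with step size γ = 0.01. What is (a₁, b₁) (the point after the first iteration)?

∇F = (10a, 12b)
(a₁, b₁) = (-4, -2) − 0.01·(-40, -24) = (-3.6, -1.76)

(-3.6, -1.76)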